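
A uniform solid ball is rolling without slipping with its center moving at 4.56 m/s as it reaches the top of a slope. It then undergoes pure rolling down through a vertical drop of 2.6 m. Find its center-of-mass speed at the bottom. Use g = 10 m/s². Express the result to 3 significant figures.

The moment of inertia is (2/5)MR², giving k ≡ I/(MR²) = 0.4.
Since it rolls without slipping, ω = v/R and KE = ½Mv² + ½Iω² = ½(1+k)Mv² = (7/10)Mv².
Conserving energy between top and bottom: (7/10)Mv² = (7/10)Mv₀² + Mgh, hence v² = v₀² + 2gh/(1+k).
v = √(4.56² + 2×10×2.6/1.4) = √57.94 ≈ 7.61 m/s.

v ≈ 7.61 m/s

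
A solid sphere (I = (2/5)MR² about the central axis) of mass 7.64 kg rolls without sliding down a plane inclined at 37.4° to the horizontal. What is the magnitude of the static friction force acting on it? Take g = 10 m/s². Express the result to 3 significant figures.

Here I = (2/5)MR², so the shape factor k = I/(MR²) = 0.4.
Newton's second law down the slope: Mg sinθ − f = Ma. The torque equation fR = Iα (with α = a/R) gives f = kMa.
Combining, a = g sinθ/(1+k) and f = kMa = kMg sinθ/(1+k).
f = 0.4 × 7.64 × 10 × sin37.4° / 1.4 ≈ 13.3 N.

f ≈ 13.3 N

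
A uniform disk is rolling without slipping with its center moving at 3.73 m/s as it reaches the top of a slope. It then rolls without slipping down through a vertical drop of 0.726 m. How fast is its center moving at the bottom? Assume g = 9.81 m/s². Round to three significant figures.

v ≈ 4.84 m/s

Here I = (1/2)MR², so the shape factor k = I/(MR²) = 0.5.
Pure rolling means v = ωR; then KE = ½Mv² + ½I(v/R)² = ½(1+k)Mv² = (3/4)Mv².
Energy conservation: (3/4)Mv₀² + Mgh = (3/4)Mv², so v² = v₀² + 2gh/(1+k).
v = √(3.73² + 2×9.81×0.726/1.5) = √23.41 ≈ 4.84 m/s.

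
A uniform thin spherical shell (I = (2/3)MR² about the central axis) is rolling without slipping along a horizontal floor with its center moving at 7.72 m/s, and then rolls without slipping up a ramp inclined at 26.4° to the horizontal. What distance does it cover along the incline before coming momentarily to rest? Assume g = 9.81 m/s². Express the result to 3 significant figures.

With I = (2/3)MR², the ratio k = I/(MR²) is 2/3.
Pure rolling means v = ωR; then KE = ½Mv² + ½I(v/R)² = ½(1+k)Mv² = (5/6)Mv².
Setting this equal to Mgh gives the vertical rise h = (1+k)v₀²/(2g) = 1.667×7.72²/(2×9.81) = 5.063 m.
The distance along the slope is d = h/sinθ = 5.063/sin26.4° ≈ 11.4 m.

d ≈ 11.4 m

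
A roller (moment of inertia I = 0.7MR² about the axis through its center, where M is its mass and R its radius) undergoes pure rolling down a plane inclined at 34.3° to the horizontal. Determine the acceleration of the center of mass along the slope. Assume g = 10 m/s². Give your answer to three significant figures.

The moment of inertia is 0.7MR², giving k ≡ I/(MR²) = 0.7.
Along the incline Mg sinθ − f = Ma, and torque about the center fR = Iα = kMR²(a/R) gives f = kMa.
Eliminating f: Mg sinθ = (1+k)Ma, so a = g sinθ/(1+k) = 10 × sin34.3° / 1.7 ≈ 3.31 m/s².

a ≈ 3.31 m/s²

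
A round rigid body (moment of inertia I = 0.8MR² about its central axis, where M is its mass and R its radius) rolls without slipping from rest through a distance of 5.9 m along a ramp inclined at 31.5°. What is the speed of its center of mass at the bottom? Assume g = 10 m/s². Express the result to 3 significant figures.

v ≈ 5.85 m/s

Here I = 0.8MR², so the shape factor k = I/(MR²) = 0.8.
Rolling without slipping gives ω = v/R, so the total kinetic energy is ½Mv² + ½Iω² = ½(1+k)Mv² = (9/10)Mv².
The vertical drop is h = L sinθ = 5.9 × sin31.5° = 3.083 m.
Setting Mgh = (9/10)Mv² gives v = √(2gh/(1+k)) = √(2·10·3.083/1.8) ≈ 5.85 m/s.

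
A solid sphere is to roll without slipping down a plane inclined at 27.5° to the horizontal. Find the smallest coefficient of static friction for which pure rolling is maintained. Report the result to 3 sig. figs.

μ_min ≈ 0.149

The moment of inertia is (2/5)MR², giving k ≡ I/(MR²) = 0.4.
Along the incline Mg sinθ − f = Ma, and torque about the center fR = Iα = kMR²(a/R) gives f = kMa.
These give a = g sinθ/(1+k) and the required friction f = kMg sinθ/(1+k).
The normal force is N = Mg cosθ, so μ_min = f/N = k tanθ/(1+k).
μ_min = 0.4 × tan27.5° / 1.4 ≈ 0.149.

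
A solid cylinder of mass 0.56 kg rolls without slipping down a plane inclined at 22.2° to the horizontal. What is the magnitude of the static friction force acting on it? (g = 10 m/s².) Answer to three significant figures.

f ≈ 0.705 N

The moment of inertia is (1/2)MR², giving k ≡ I/(MR²) = 0.5.
Newton's second law down the slope: Mg sinθ − f = Ma. The torque equation fR = Iα (with α = a/R) gives f = kMa.
Combining, a = g sinθ/(1+k) and f = kMa = kMg sinθ/(1+k).
f = 0.5 × 0.56 × 10 × sin22.2° / 1.5 ≈ 0.705 N.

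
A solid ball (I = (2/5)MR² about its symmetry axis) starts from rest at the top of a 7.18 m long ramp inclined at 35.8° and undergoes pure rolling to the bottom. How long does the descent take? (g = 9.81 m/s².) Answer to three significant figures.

t ≈ 1.87 s

Here I = (2/5)MR², so the shape factor k = I/(MR²) = 0.4.
Translational: Mg sinθ − f = Ma. Rotational about the CM: fR = Iα = kMRa, so f = kMa.
Hence a = g sinθ/(1+k) = 9.81×sin35.8°/1.4 = 4.099 m/s².
With constant a from rest, t = √(2L/a) = √(2·7.18/4.099) ≈ 1.87 s.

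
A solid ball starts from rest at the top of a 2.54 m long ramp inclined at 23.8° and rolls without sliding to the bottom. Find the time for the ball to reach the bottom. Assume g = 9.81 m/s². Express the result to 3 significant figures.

t ≈ 1.34 s

With I = (2/5)MR², the ratio k = I/(MR²) is 0.4.
Along the incline Mg sinθ − f = Ma, and torque about the center fR = Iα = kMR²(a/R) gives f = kMa.
Hence a = g sinθ/(1+k) = 9.81×sin23.8°/1.4 = 2.828 m/s².
With constant a from rest, t = √(2L/a) = √(2·2.54/2.828) ≈ 1.34 s.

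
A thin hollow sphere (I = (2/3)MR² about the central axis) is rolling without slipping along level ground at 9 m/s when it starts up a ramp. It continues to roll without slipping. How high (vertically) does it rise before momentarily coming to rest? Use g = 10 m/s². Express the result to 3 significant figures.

For this body I = (2/3)MR², i.e. k = I/(MR²) = 2/3.
Pure rolling means v = ωR; then KE = ½Mv² + ½I(v/R)² = ½(1+k)Mv² = (5/6)Mv².
All of this converts to potential energy at the highest point: (5/6)Mv₀² = Mgh.
Thus h = (1+k)v₀²/(2g) = 1.667 × 9² / (2 × 10) ≈ 6.75 m.

h ≈ 6.75 m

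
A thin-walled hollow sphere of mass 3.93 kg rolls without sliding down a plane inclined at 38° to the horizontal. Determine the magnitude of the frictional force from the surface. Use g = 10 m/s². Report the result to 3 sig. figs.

Here I = (2/3)MR², so the shape factor k = I/(MR²) = 2/3.
Translational: Mg sinθ − f = Ma. Rotational about the CM: fR = Iα = kMRa, so f = kMa.
Combining, a = g sinθ/(1+k) and f = kMa = kMg sinθ/(1+k).
f = (2/3) × 3.93 × 10 × sin38° / 1.667 ≈ 9.68 N.

f ≈ 9.68 N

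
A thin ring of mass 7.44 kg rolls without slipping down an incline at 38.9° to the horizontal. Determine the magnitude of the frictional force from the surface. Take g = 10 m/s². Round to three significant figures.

Here I = MR², so the shape factor k = I/(MR²) = 1.
Newton's second law down the slope: Mg sinθ − f = Ma. The torque equation fR = Iα (with α = a/R) gives f = kMa.
Combining, a = g sinθ/(1+k) and f = kMa = kMg sinθ/(1+k).
f = 1 × 7.44 × 10 × sin38.9° / 2 ≈ 23.4 N.

f ≈ 23.4 N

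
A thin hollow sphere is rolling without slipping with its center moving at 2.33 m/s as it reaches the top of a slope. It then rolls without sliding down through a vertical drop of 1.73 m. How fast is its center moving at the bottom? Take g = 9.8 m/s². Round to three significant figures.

v ≈ 5.08 m/s

With I = (2/3)MR², the ratio k = I/(MR²) is 2/3.
Since it rolls without slipping, ω = v/R and KE = ½Mv² + ½Iω² = ½(1+k)Mv² = (5/6)Mv².
Energy conservation: (5/6)Mv₀² + Mgh = (5/6)Mv², so v² = v₀² + 2gh/(1+k).
v = √(2.33² + 2×9.8×1.73/1.667) = √25.77 ≈ 5.08 m/s.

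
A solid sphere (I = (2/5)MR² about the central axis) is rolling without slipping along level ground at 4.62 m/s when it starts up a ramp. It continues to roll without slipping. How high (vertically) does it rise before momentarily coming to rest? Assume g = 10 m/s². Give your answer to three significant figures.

For this body I = (2/5)MR², i.e. k = I/(MR²) = 0.4.
Since it rolls without slipping, ω = v/R and KE = ½Mv² + ½Iω² = ½(1+k)Mv² = (7/10)Mv².
All of this converts to potential energy at the highest point: (7/10)Mv₀² = Mgh.
Thus h = (1+k)v₀²/(2g) = 1.4 × 4.62² / (2 × 10) ≈ 1.49 m.

h ≈ 1.49 m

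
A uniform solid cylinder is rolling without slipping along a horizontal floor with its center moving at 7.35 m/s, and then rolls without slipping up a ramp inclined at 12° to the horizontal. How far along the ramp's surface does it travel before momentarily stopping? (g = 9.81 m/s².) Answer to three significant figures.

d ≈ 19.9 m

With I = (1/2)MR², the ratio k = I/(MR²) is 0.5.
Since it rolls without slipping, ω = v/R and KE = ½Mv² + ½Iω² = ½(1+k)Mv² = (3/4)Mv².
Setting this equal to Mgh gives the vertical rise h = (1+k)v₀²/(2g) = 1.5×7.35²/(2×9.81) = 4.13 m.
The distance along the slope is d = h/sinθ = 4.13/sin12° ≈ 19.9 m.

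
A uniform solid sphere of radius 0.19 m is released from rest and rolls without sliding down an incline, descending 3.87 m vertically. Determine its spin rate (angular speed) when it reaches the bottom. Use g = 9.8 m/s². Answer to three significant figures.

For this body I = (2/5)MR², i.e. k = I/(MR²) = 0.4.
Since it rolls without slipping, ω = v/R and KE = ½Mv² + ½Iω² = ½(1+k)Mv² = (7/10)Mv².
Energy conservation Mgh = ½(1+k)Mv² gives v = √(2gh/(1+k)) = √(2 × 9.8 × 3.87 / 1.4) = 7.361 m/s.
Then ω = v/R = 7.361 / 0.19 ≈ 38.7 rad/s.

ω ≈ 38.7 rad/s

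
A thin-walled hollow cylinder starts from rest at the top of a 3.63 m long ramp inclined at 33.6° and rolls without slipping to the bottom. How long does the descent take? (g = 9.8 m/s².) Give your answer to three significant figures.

For this body I = MR², i.e. k = I/(MR²) = 1.
Along the incline Mg sinθ − f = Ma, and torque about the center fR = Iα = kMR²(a/R) gives f = kMa.
Hence a = g sinθ/(1+k) = 9.8×sin33.6°/2 = 2.712 m/s².
With constant a from rest, t = √(2L/a) = √(2·3.63/2.712) ≈ 1.64 s.

t ≈ 1.64 s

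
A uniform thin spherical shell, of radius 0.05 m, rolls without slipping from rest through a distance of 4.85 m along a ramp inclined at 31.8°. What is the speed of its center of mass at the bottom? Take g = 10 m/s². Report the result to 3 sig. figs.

v ≈ 5.54 m/s

Here I = (2/3)MR², so the shape factor k = I/(MR²) = 2/3.
The rolling condition ω = v/R makes the rotational term ½I(v/R)² = ½kMv², so KE_total = ½(1+k)Mv² = (5/6)Mv².
The vertical drop is h = L sinθ = 4.85 × sin31.8° = 2.556 m.
Energy conservation: Mgh = (5/6)Mv², so v = √(2gh/(1+k)) = √(2 × 10 × 2.556 / 1.667) ≈ 5.54 m/s.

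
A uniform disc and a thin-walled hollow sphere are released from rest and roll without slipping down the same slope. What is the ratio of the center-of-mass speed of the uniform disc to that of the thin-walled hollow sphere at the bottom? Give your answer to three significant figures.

v_ratio ≈ 1.05

Each satisfies Mgh = ½(1+k)Mv² with k = I/(MR²), so v ∝ 1/√(1+k).
For the uniform disc k = 0.5; for the thin-walled hollow sphere k = 2/3.
v₁/v₂ = √((1+k₂)/(1+k₁)) = √(1.667/1.5) ≈ 1.05.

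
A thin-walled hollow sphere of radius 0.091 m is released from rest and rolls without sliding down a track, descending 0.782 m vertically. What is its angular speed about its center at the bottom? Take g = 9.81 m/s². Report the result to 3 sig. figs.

ω ≈ 33.3 rad/s

Here I = (2/3)MR², so the shape factor k = I/(MR²) = 2/3.
The rolling condition ω = v/R makes the rotational term ½I(v/R)² = ½kMv², so KE_total = ½(1+k)Mv² = (5/6)Mv².
Energy conservation Mgh = ½(1+k)Mv² gives v = √(2gh/(1+k)) = √(2 × 9.81 × 0.782 / 1.667) = 3.034 m/s.
Then ω = v/R = 3.034 / 0.091 ≈ 33.3 rad/s.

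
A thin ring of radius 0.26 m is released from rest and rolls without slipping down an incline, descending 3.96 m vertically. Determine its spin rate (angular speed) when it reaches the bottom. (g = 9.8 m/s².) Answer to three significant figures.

ω ≈ 24.0 rad/s

Here I = MR², so the shape factor k = I/(MR²) = 1.
Since it rolls without slipping, ω = v/R and KE = ½Mv² + ½Iω² = ½(1+k)Mv² = Mv².
Energy conservation Mgh = ½(1+k)Mv² gives v = √(2gh/(1+k)) = √(2 × 9.8 × 3.96 / 2) = 6.23 m/s.
Then ω = v/R = 6.23 / 0.26 ≈ 24.0 rad/s.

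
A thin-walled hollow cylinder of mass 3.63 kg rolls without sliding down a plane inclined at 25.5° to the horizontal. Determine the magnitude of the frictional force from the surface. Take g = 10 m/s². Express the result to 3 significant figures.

For this body I = MR², i.e. k = I/(MR²) = 1.
Newton's second law down the slope: Mg sinθ − f = Ma. The torque equation fR = Iα (with α = a/R) gives f = kMa.
Combining, a = g sinθ/(1+k) and f = kMa = kMg sinθ/(1+k).
f = 1 × 3.63 × 10 × sin25.5° / 2 ≈ 7.81 N.

f ≈ 7.81 N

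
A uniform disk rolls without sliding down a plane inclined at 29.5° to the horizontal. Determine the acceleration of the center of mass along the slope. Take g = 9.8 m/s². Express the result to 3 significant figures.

a ≈ 3.22 m/s²

The moment of inertia is (1/2)MR², giving k ≡ I/(MR²) = 0.5.
Translational: Mg sinθ − f = Ma. Rotational about the CM: fR = Iα = kMRa, so f = kMa.
Eliminating f: Mg sinθ = (1+k)Ma, so a = g sinθ/(1+k) = 9.8 × sin29.5° / 1.5 ≈ 3.22 m/s².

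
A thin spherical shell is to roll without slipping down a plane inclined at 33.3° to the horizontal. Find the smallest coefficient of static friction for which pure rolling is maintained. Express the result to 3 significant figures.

The moment of inertia is (2/3)MR², giving k ≡ I/(MR²) = 2/3.
Newton's second law down the slope: Mg sinθ − f = Ma. The torque equation fR = Iα (with α = a/R) gives f = kMa.
These give a = g sinθ/(1+k) and the required friction f = kMg sinθ/(1+k).
With N = Mg cosθ, the no-slip condition f ≤ μN gives μ_min = f/N = k tanθ/(1+k).
μ_min = (2/3) × tan33.3° / 1.667 ≈ 0.263.

μ_min ≈ 0.263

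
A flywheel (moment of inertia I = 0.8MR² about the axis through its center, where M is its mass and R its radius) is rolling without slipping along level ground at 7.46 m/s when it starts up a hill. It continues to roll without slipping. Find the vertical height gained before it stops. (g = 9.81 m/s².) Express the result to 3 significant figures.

h ≈ 5.11 m

With I = 0.8MR², the ratio k = I/(MR²) is 0.8.
Rolling without slipping gives ω = v/R, so the total kinetic energy is ½Mv² + ½Iω² = ½(1+k)Mv² = (9/10)Mv².
At the top the kinetic energy is zero, so (9/10)Mv₀² = Mgh.
Thus h = (1+k)v₀²/(2g) = 1.8 × 7.46² / (2 × 9.81) ≈ 5.11 m.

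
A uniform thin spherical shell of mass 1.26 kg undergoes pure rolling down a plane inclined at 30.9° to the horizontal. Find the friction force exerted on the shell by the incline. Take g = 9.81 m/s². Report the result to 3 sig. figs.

With I = (2/3)MR², the ratio k = I/(MR²) is 2/3.
Newton's second law down the slope: Mg sinθ − f = Ma. The torque equation fR = Iα (with α = a/R) gives f = kMa.
Combining, a = g sinθ/(1+k) and f = kMa = kMg sinθ/(1+k).
f = (2/3) × 1.26 × 9.81 × sin30.9° / 1.667 ≈ 2.54 N.

f ≈ 2.54 N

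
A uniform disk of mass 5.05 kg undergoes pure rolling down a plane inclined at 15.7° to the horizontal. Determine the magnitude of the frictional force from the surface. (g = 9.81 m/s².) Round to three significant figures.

f ≈ 4.47 N

With I = (1/2)MR², the ratio k = I/(MR²) is 0.5.
Along the incline Mg sinθ − f = Ma, and torque about the center fR = Iα = kMR²(a/R) gives f = kMa.
Combining, a = g sinθ/(1+k) and f = kMa = kMg sinθ/(1+k).
f = 0.5 × 5.05 × 9.81 × sin15.7° / 1.5 ≈ 4.47 N.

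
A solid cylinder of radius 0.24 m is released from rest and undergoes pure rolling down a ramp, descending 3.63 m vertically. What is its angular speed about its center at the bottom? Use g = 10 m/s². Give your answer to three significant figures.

ω ≈ 29.0 rad/s

With I = (1/2)MR², the ratio k = I/(MR²) is 0.5.
Since it rolls without slipping, ω = v/R and KE = ½Mv² + ½Iω² = ½(1+k)Mv² = (3/4)Mv².
Energy conservation Mgh = ½(1+k)Mv² gives v = √(2gh/(1+k)) = √(2 × 10 × 3.63 / 1.5) = 6.957 m/s.
The angular speed follows from ω = v/R = 6.957/0.24 ≈ 29.0 rad/s.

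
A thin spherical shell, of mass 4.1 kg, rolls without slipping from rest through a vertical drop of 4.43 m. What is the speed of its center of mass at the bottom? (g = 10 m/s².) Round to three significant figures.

v ≈ 7.29 m/s

With I = (2/3)MR², the ratio k = I/(MR²) is 2/3.
The rolling condition ω = v/R makes the rotational term ½I(v/R)² = ½kMv², so KE_total = ½(1+k)Mv² = (5/6)Mv².
Setting Mgh = (5/6)Mv² gives v = √(2gh/(1+k)) = √(2·10·4.43/1.667) ≈ 7.29 m/s.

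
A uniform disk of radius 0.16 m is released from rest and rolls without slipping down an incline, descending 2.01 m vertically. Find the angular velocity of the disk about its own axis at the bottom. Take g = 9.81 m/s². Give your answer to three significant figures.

ω ≈ 32.0 rad/s

With I = (1/2)MR², the ratio k = I/(MR²) is 0.5.
The rolling condition ω = v/R makes the rotational term ½I(v/R)² = ½kMv², so KE_total = ½(1+k)Mv² = (3/4)Mv².
Energy conservation Mgh = ½(1+k)Mv² gives v = √(2gh/(1+k)) = √(2 × 9.81 × 2.01 / 1.5) = 5.127 m/s.
The angular speed follows from ω = v/R = 5.127/0.16 ≈ 32.0 rad/s.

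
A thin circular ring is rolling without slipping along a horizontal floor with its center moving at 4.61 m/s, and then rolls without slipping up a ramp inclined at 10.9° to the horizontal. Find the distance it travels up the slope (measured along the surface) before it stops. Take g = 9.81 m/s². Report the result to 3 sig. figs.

For this body I = MR², i.e. k = I/(MR²) = 1.
The rolling condition ω = v/R makes the rotational term ½I(v/R)² = ½kMv², so KE_total = ½(1+k)Mv² = Mv².
Setting this equal to Mgh gives the vertical rise h = (1+k)v₀²/(2g) = 2×4.61²/(2×9.81) = 2.166 m.
Along the incline, d = h/sinθ = 2.166/sin10.9° ≈ 11.5 m.

d ≈ 11.5 m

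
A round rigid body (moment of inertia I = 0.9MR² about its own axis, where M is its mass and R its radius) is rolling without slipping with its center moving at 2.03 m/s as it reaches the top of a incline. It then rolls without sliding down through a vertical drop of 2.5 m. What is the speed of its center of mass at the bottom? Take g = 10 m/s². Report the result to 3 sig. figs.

With I = 0.9MR², the ratio k = I/(MR²) is 0.9.
The rolling condition ω = v/R makes the rotational term ½I(v/R)² = ½kMv², so KE_total = ½(1+k)Mv² = (19/20)Mv².
Energy conservation: (19/20)Mv₀² + Mgh = (19/20)Mv², so v² = v₀² + 2gh/(1+k).
v = √(2.03² + 2×10×2.5/1.9) = √30.44 ≈ 5.52 m/s.

v ≈ 5.52 m/s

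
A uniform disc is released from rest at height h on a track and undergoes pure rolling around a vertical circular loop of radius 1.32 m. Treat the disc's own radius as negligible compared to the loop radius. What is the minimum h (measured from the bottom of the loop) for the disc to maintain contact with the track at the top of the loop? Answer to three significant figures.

h_min ≈ 3.63 m

Here I = (1/2)MR², so the shape factor k = I/(MR²) = 0.5.
At the top, contact is just lost when gravity alone supplies the centripetal force: Mg = Mv_top²/r, i.e. v_top² = gr.
With ω = v/R, the kinetic energy at speed v is ½(1+k)Mv² = (3/4)Mv².
Energy conservation from release (height h) to the top (height 2r): Mgh = Mg(2r) + (3/4)M·gr.
Thus h_min = 2r + (1+k)r/2 = r(2 + 1.5/2) = 1.32 × 2.75 ≈ 3.63 m.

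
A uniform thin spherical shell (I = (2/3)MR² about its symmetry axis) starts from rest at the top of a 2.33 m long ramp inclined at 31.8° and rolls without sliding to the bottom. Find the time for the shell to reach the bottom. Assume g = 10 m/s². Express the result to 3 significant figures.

t ≈ 1.21 s

For this body I = (2/3)MR², i.e. k = I/(MR²) = 2/3.
Translational: Mg sinθ − f = Ma. Rotational about the CM: fR = Iα = kMRa, so f = kMa.
Hence a = g sinθ/(1+k) = 10×sin31.8°/1.667 = 3.162 m/s².
With constant a from rest, t = √(2L/a) = √(2·2.33/3.162) ≈ 1.21 s.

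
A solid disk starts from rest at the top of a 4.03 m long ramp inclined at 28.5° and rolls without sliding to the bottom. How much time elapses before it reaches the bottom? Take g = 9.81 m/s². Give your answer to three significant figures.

With I = (1/2)MR², the ratio k = I/(MR²) is 0.5.
Newton's second law down the slope: Mg sinθ − f = Ma. The torque equation fR = Iα (with α = a/R) gives f = kMa.
Hence a = g sinθ/(1+k) = 9.81×sin28.5°/1.5 = 3.121 m/s².
With constant a from rest, t = √(2L/a) = √(2·4.03/3.121) ≈ 1.61 s.

t ≈ 1.61 s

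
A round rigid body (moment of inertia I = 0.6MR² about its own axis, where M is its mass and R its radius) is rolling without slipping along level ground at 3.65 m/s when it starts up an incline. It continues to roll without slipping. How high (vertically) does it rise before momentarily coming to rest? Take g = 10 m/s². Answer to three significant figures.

h ≈ 1.07 m

For this body I = 0.6MR², i.e. k = I/(MR²) = 0.6.
Rolling without slipping gives ω = v/R, so the total kinetic energy is ½Mv² + ½Iω² = ½(1+k)Mv² = (4/5)Mv².
All of this converts to potential energy at the highest point: (4/5)Mv₀² = Mgh.
Thus h = (1+k)v₀²/(2g) = 1.6 × 3.65² / (2 × 10) ≈ 1.07 m.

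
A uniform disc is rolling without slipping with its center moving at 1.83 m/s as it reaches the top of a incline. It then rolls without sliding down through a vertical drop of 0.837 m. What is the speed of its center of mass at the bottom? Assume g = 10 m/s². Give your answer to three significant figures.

For this body I = (1/2)MR², i.e. k = I/(MR²) = 0.5.
Pure rolling means v = ωR; then KE = ½Mv² + ½I(v/R)² = ½(1+k)Mv² = (3/4)Mv².
Energy conservation: (3/4)Mv₀² + Mgh = (3/4)Mv², so v² = v₀² + 2gh/(1+k).
v = √(1.83² + 2×10×0.837/1.5) = √14.51 ≈ 3.81 m/s.

v ≈ 3.81 m/s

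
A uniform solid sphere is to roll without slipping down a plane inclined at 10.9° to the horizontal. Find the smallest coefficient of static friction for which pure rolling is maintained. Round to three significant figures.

μ_min ≈ 0.0550

The moment of inertia is (2/5)MR², giving k ≡ I/(MR²) = 0.4.
Along the incline Mg sinθ − f = Ma, and torque about the center fR = Iα = kMR²(a/R) gives f = kMa.
These give a = g sinθ/(1+k) and the required friction f = kMg sinθ/(1+k).
With N = Mg cosθ, the no-slip condition f ≤ μN gives μ_min = f/N = k tanθ/(1+k).
μ_min = 0.4 × tan10.9° / 1.4 ≈ 0.0550.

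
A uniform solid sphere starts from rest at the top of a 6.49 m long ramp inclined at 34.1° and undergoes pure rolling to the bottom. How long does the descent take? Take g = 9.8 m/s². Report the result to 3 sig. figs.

t ≈ 1.82 s

With I = (2/5)MR², the ratio k = I/(MR²) is 0.4.
Newton's second law down the slope: Mg sinθ − f = Ma. The torque equation fR = Iα (with α = a/R) gives f = kMa.
Hence a = g sinθ/(1+k) = 9.8×sin34.1°/1.4 = 3.924 m/s².
Starting from rest, L = ½at², so t = √(2L/a) = √(2×6.49/3.924) ≈ 1.82 s.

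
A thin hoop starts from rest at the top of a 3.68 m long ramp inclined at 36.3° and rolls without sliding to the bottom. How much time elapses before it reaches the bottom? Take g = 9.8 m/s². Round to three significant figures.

With I = MR², the ratio k = I/(MR²) is 1.
Translational: Mg sinθ − f = Ma. Rotational about the CM: fR = Iα = kMRa, so f = kMa.
Hence a = g sinθ/(1+k) = 9.8×sin36.3°/2 = 2.901 m/s².
With constant a from rest, t = √(2L/a) = √(2·3.68/2.901) ≈ 1.59 s.

t ≈ 1.59 s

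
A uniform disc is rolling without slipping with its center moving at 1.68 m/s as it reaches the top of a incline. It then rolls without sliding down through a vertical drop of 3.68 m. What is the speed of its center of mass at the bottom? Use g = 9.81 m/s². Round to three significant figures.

v ≈ 7.14 m/s

For this body I = (1/2)MR², i.e. k = I/(MR²) = 0.5.
The rolling condition ω = v/R makes the rotational term ½I(v/R)² = ½kMv², so KE_total = ½(1+k)Mv² = (3/4)Mv².
Conserving energy between top and bottom: (3/4)Mv² = (3/4)Mv₀² + Mgh, hence v² = v₀² + 2gh/(1+k).
v = √(1.68² + 2×9.81×3.68/1.5) = √50.96 ≈ 7.14 m/s.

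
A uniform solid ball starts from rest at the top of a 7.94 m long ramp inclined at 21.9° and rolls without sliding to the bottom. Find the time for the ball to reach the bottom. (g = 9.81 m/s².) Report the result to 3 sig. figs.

t ≈ 2.46 s

Here I = (2/5)MR², so the shape factor k = I/(MR²) = 0.4.
Along the incline Mg sinθ − f = Ma, and torque about the center fR = Iα = kMR²(a/R) gives f = kMa.
Hence a = g sinθ/(1+k) = 9.81×sin21.9°/1.4 = 2.614 m/s².
With constant a from rest, t = √(2L/a) = √(2·7.94/2.614) ≈ 2.46 s.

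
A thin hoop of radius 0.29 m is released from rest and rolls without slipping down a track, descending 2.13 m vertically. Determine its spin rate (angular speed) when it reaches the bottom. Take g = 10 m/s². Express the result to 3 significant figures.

ω ≈ 15.9 rad/s

Here I = MR², so the shape factor k = I/(MR²) = 1.
Rolling without slipping gives ω = v/R, so the total kinetic energy is ½Mv² + ½Iω² = ½(1+k)Mv² = Mv².
Energy conservation Mgh = ½(1+k)Mv² gives v = √(2gh/(1+k)) = √(2 × 10 × 2.13 / 2) = 4.615 m/s.
The angular speed follows from ω = v/R = 4.615/0.29 ≈ 15.9 rad/s.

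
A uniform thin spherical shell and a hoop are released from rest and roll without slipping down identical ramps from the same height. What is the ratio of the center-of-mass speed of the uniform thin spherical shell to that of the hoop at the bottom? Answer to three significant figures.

v_ratio ≈ 1.10

Each satisfies Mgh = ½(1+k)Mv² with k = I/(MR²), so v ∝ 1/√(1+k).
For the uniform thin spherical shell k = 2/3; for the hoop k = 1.
v₁/v₂ = √((1+k₂)/(1+k₁)) = √(2/1.667) ≈ 1.10.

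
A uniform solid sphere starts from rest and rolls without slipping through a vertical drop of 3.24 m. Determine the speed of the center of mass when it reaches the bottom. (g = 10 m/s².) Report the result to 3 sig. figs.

For this body I = (2/5)MR², i.e. k = I/(MR²) = 0.4.
Rolling without slipping gives ω = v/R, so the total kinetic energy is ½Mv² + ½Iω² = ½(1+k)Mv² = (7/10)Mv².
Energy conservation: Mgh = (7/10)Mv², so v = √(2gh/(1+k)) = √(2 × 10 × 3.24 / 1.4) ≈ 6.80 m/s.

v ≈ 6.80 m/s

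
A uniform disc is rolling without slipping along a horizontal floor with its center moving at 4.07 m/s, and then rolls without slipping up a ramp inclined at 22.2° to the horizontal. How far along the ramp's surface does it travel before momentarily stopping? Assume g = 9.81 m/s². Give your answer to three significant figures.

d ≈ 3.35 m

With I = (1/2)MR², the ratio k = I/(MR²) is 0.5.
Pure rolling means v = ωR; then KE = ½Mv² + ½I(v/R)² = ½(1+k)Mv² = (3/4)Mv².
Setting this equal to Mgh gives the vertical rise h = (1+k)v₀²/(2g) = 1.5×4.07²/(2×9.81) = 1.266 m.
Along the incline, d = h/sinθ = 1.266/sin22.2° ≈ 3.35 m.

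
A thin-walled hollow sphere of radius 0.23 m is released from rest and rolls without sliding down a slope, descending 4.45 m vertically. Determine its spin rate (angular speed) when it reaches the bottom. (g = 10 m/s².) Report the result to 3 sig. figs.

For this body I = (2/3)MR², i.e. k = I/(MR²) = 2/3.
The rolling condition ω = v/R makes the rotational term ½I(v/R)² = ½kMv², so KE_total = ½(1+k)Mv² = (5/6)Mv².
Energy conservation Mgh = ½(1+k)Mv² gives v = √(2gh/(1+k)) = √(2 × 10 × 4.45 / 1.667) = 7.308 m/s.
The angular speed follows from ω = v/R = 7.308/0.23 ≈ 31.8 rad/s.

ω ≈ 31.8 rad/s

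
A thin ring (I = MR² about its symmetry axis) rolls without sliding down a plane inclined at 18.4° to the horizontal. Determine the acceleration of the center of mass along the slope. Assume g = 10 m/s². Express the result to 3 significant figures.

a ≈ 1.58 m/s²

For this body I = MR², i.e. k = I/(MR²) = 1.
Translational: Mg sinθ − f = Ma. Rotational about the CM: fR = Iα = kMRa, so f = kMa.
Eliminating f: Mg sinθ = (1+k)Ma, so a = g sinθ/(1+k) = 10 × sin18.4° / 2 ≈ 1.58 m/s².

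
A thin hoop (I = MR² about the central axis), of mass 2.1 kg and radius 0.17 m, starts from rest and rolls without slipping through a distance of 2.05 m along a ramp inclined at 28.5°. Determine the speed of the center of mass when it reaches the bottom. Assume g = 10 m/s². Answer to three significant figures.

v ≈ 3.13 m/s

With I = MR², the ratio k = I/(MR²) is 1.
Rolling without slipping gives ω = v/R, so the total kinetic energy is ½Mv² + ½Iω² = ½(1+k)Mv² = Mv².
The vertical drop is h = L sinθ = 2.05 × sin28.5° = 0.9782 m.
Setting Mgh = Mv² gives v = √(2gh/(1+k)) = √(2·10·0.9782/2) ≈ 3.13 m/s.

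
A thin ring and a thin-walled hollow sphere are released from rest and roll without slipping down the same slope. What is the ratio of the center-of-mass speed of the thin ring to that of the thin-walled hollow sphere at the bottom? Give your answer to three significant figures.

v_ratio ≈ 0.913

Each satisfies Mgh = ½(1+k)Mv² with k = I/(MR²), so v ∝ 1/√(1+k).
For the thin ring k = 1; for the thin-walled hollow sphere k = 2/3.
v₁/v₂ = √((1+k₂)/(1+k₁)) = √(1.667/2) ≈ 0.913.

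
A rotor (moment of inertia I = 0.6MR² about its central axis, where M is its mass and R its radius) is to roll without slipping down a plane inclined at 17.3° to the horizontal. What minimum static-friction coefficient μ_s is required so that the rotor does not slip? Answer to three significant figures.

For this body I = 0.6MR², i.e. k = I/(MR²) = 0.6.
Translational: Mg sinθ − f = Ma. Rotational about the CM: fR = Iα = kMRa, so f = kMa.
These give a = g sinθ/(1+k) and the required friction f = kMg sinθ/(1+k).
With N = Mg cosθ, the no-slip condition f ≤ μN gives μ_min = f/N = k tanθ/(1+k).
μ_min = 0.6 × tan17.3° / 1.6 ≈ 0.117.

μ_min ≈ 0.117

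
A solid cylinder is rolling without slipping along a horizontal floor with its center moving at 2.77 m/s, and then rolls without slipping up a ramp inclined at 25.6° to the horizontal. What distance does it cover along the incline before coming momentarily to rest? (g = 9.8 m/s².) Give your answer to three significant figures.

d ≈ 1.36 m

For this body I = (1/2)MR², i.e. k = I/(MR²) = 0.5.
The rolling condition ω = v/R makes the rotational term ½I(v/R)² = ½kMv², so KE_total = ½(1+k)Mv² = (3/4)Mv².
Setting this equal to Mgh gives the vertical rise h = (1+k)v₀²/(2g) = 1.5×2.77²/(2×9.8) = 0.5872 m.
The distance along the slope is d = h/sinθ = 0.5872/sin25.6° ≈ 1.36 m.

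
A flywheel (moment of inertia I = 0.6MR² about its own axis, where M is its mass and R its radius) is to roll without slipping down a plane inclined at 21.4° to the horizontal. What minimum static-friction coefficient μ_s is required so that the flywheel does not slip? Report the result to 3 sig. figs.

μ_min ≈ 0.147

For this body I = 0.6MR², i.e. k = I/(MR²) = 0.6.
Along the incline Mg sinθ − f = Ma, and torque about the center fR = Iα = kMR²(a/R) gives f = kMa.
These give a = g sinθ/(1+k) and the required friction f = kMg sinθ/(1+k).
The normal force is N = Mg cosθ, so μ_min = f/N = k tanθ/(1+k).
μ_min = 0.6 × tan21.4° / 1.6 ≈ 0.147.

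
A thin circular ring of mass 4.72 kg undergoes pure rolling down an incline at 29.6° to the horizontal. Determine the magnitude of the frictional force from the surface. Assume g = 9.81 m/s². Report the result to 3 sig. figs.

f ≈ 11.4 N

The moment of inertia is MR², giving k ≡ I/(MR²) = 1.
Newton's second law down the slope: Mg sinθ − f = Ma. The torque equation fR = Iα (with α = a/R) gives f = kMa.
Combining, a = g sinθ/(1+k) and f = kMa = kMg sinθ/(1+k).
f = 1 × 4.72 × 9.81 × sin29.6° / 2 ≈ 11.4 N.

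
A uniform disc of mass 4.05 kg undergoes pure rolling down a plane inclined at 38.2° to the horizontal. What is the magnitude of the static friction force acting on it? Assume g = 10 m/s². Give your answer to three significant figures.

f ≈ 8.35 N

With I = (1/2)MR², the ratio k = I/(MR²) is 0.5.
Along the incline Mg sinθ − f = Ma, and torque about the center fR = Iα = kMR²(a/R) gives f = kMa.
Combining, a = g sinθ/(1+k) and f = kMa = kMg sinθ/(1+k).
f = 0.5 × 4.05 × 10 × sin38.2° / 1.5 ≈ 8.35 N.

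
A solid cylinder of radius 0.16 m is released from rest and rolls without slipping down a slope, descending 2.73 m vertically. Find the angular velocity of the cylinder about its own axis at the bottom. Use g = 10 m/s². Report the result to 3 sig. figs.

With I = (1/2)MR², the ratio k = I/(MR²) is 0.5.
The rolling condition ω = v/R makes the rotational term ½I(v/R)² = ½kMv², so KE_total = ½(1+k)Mv² = (3/4)Mv².
Energy conservation Mgh = ½(1+k)Mv² gives v = √(2gh/(1+k)) = √(2 × 10 × 2.73 / 1.5) = 6.033 m/s.
Then ω = v/R = 6.033 / 0.16 ≈ 37.7 rad/s.

ω ≈ 37.7 rad/s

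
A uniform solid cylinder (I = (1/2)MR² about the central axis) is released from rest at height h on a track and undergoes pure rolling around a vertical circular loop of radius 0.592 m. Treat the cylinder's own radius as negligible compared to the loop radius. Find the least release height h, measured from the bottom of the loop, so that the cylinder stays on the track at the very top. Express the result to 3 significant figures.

h_min ≈ 1.63 m

With I = (1/2)MR², the ratio k = I/(MR²) is 0.5.
At the top of the loop, the minimum-contact condition is Mg = Mv_top²/r, so v_top² = gr.
With ω = v/R, the kinetic energy at speed v is ½(1+k)Mv² = (3/4)Mv².
Energy conservation from release (height h) to the top (height 2r): Mgh = Mg(2r) + (3/4)M·gr.
Thus h_min = 2r + (1+k)r/2 = r(2 + 1.5/2) = 0.592 × 2.75 ≈ 1.63 m.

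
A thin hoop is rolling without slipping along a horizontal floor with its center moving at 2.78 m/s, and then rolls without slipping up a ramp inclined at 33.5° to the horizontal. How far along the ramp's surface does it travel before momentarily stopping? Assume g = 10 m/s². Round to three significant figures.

For this body I = MR², i.e. k = I/(MR²) = 1.
Rolling without slipping gives ω = v/R, so the total kinetic energy is ½Mv² + ½Iω² = ½(1+k)Mv² = Mv².
Setting this equal to Mgh gives the vertical rise h = (1+k)v₀²/(2g) = 2×2.78²/(2×10) = 0.7728 m.
Along the incline, d = h/sinθ = 0.7728/sin33.5° ≈ 1.40 m.

d ≈ 1.40 m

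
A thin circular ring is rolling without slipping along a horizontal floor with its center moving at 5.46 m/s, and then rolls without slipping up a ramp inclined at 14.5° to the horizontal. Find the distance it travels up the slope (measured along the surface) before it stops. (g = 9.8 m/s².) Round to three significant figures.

d ≈ 12.1 m

Here I = MR², so the shape factor k = I/(MR²) = 1.
The rolling condition ω = v/R makes the rotational term ½I(v/R)² = ½kMv², so KE_total = ½(1+k)Mv² = Mv².
Setting this equal to Mgh gives the vertical rise h = (1+k)v₀²/(2g) = 2×5.46²/(2×9.8) = 3.042 m.
The distance along the slope is d = h/sinθ = 3.042/sin14.5° ≈ 12.1 m.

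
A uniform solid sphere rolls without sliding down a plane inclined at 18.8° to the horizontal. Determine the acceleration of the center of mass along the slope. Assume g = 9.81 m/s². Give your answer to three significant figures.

For this body I = (2/5)MR², i.e. k = I/(MR²) = 0.4.
Translational: Mg sinθ − f = Ma. Rotational about the CM: fR = Iα = kMRa, so f = kMa.
Eliminating f: Mg sinθ = (1+k)Ma, so a = g sinθ/(1+k) = 9.81 × sin18.8° / 1.4 ≈ 2.26 m/s².

a ≈ 2.26 m/s²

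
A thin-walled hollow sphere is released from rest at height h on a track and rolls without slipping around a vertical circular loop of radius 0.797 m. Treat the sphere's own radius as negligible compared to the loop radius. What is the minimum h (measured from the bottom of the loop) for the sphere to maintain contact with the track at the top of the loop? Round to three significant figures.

h_min ≈ 2.26 m

For this body I = (2/3)MR², i.e. k = I/(MR²) = 2/3.
At the top of the loop, the minimum-contact condition is Mg = Mv_top²/r, so v_top² = gr.
With ω = v/R, the kinetic energy at speed v is ½(1+k)Mv² = (5/6)Mv².
Energy conservation from release (height h) to the top (height 2r): Mgh = Mg(2r) + (5/6)M·gr.
Thus h_min = 2r + (1+k)r/2 = r(2 + 1.667/2) = 0.797 × 2.833 ≈ 2.26 m.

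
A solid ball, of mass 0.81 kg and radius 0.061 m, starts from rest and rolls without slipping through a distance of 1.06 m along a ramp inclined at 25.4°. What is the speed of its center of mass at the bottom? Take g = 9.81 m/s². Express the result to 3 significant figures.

v ≈ 2.52 m/s

With I = (2/5)MR², the ratio k = I/(MR²) is 0.4.
Since it rolls without slipping, ω = v/R and KE = ½Mv² + ½Iω² = ½(1+k)Mv² = (7/10)Mv².
The vertical drop is h = L sinθ = 1.06 × sin25.4° = 0.4547 m.
Energy conservation: Mgh = (7/10)Mv², so v = √(2gh/(1+k)) = √(2 × 9.81 × 0.4547 / 1.4) ≈ 2.52 m/s.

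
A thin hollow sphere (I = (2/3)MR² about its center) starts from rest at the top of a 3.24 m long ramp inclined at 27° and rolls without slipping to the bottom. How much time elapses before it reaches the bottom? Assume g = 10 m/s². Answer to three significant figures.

Here I = (2/3)MR², so the shape factor k = I/(MR²) = 2/3.
Translational: Mg sinθ − f = Ma. Rotational about the CM: fR = Iα = kMRa, so f = kMa.
Hence a = g sinθ/(1+k) = 10×sin27°/1.667 = 2.724 m/s².
With constant a from rest, t = √(2L/a) = √(2·3.24/2.724) ≈ 1.54 s.

t ≈ 1.54 s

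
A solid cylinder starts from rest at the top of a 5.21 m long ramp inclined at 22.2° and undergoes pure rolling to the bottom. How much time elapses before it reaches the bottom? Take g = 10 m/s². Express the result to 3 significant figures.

For this body I = (1/2)MR², i.e. k = I/(MR²) = 0.5.
Newton's second law down the slope: Mg sinθ − f = Ma. The torque equation fR = Iα (with α = a/R) gives f = kMa.
Hence a = g sinθ/(1+k) = 10×sin22.2°/1.5 = 2.519 m/s².
With constant a from rest, t = √(2L/a) = √(2·5.21/2.519) ≈ 2.03 s.

t ≈ 2.03 s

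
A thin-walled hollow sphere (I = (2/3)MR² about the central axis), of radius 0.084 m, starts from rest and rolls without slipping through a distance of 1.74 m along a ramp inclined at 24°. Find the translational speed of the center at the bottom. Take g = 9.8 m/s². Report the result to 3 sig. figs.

v ≈ 2.88 m/s

With I = (2/3)MR², the ratio k = I/(MR²) is 2/3.
Since it rolls without slipping, ω = v/R and KE = ½Mv² + ½Iω² = ½(1+k)Mv² = (5/6)Mv².
The vertical drop is h = L sinθ = 1.74 × sin24° = 0.7077 m.
Energy conservation: Mgh = (5/6)Mv², so v = √(2gh/(1+k)) = √(2 × 9.8 × 0.7077 / 1.667) ≈ 2.88 m/s.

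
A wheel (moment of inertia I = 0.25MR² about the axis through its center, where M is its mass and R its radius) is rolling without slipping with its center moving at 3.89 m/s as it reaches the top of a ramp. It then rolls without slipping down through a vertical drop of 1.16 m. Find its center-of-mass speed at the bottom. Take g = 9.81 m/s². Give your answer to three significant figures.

v ≈ 5.77 m/s

The moment of inertia is 0.25MR², giving k ≡ I/(MR²) = 0.25.
Rolling without slipping gives ω = v/R, so the total kinetic energy is ½Mv² + ½Iω² = ½(1+k)Mv² = (5/8)Mv².
Conserving energy between top and bottom: (5/8)Mv² = (5/8)Mv₀² + Mgh, hence v² = v₀² + 2gh/(1+k).
v = √(3.89² + 2×9.81×1.16/1.25) = √33.34 ≈ 5.77 m/s.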